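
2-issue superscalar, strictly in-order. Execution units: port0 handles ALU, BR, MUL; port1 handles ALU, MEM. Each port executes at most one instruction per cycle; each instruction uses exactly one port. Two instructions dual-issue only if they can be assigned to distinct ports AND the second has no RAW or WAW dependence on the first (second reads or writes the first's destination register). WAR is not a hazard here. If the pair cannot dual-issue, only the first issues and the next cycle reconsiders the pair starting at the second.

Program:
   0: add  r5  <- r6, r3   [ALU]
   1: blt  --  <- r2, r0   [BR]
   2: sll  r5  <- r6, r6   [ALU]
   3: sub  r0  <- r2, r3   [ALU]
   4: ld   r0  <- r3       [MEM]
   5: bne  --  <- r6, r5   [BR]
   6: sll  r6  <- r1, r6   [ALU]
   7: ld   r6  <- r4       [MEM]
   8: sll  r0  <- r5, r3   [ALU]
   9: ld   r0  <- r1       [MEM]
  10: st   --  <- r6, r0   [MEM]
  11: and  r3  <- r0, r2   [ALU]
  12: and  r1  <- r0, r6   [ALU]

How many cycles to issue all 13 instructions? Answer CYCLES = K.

CYCLES = 8

#0 head=0: add/blt i0/i1 pair
#1 head=2: sll/sub i2/i3 pair
#2 head=4: ld/bne i4/i5 pair
#3 head=6: sll i6 WAW r6
#4 head=7: ld/sll i7/i8 pair
#5 head=9: ld i9 no-port MEM/MEM
#6 head=10: st/and i10/i11 pair
#7 head=12: and i12 tail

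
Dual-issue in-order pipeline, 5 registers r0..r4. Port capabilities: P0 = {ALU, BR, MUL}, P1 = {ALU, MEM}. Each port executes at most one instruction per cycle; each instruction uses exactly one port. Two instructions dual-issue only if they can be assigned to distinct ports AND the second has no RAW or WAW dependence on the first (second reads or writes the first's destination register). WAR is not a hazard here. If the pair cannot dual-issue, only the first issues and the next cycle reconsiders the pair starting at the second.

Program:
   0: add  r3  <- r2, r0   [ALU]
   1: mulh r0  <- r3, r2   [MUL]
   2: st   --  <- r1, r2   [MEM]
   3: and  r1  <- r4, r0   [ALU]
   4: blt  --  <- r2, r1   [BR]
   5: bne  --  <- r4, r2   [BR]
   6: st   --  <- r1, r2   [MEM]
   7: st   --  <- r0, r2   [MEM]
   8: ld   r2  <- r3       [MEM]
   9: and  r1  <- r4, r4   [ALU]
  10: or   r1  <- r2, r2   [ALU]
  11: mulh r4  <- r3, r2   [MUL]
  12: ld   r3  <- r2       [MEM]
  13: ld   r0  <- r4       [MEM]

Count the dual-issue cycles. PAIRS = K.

#0 head=0: add.ALU i0 RAW r3
#1 head=1: mulh.MUL st.MEM i1+i2 dual
#2 head=3: and.ALU i3 RAW r1
#3 head=4: blt.BR i4 no-port BR/BR
#4 head=5: bne.BR st.MEM i5+i6 dual
#5 head=7: st.MEM i7 no-port MEM/MEM
#6 head=8: ld.MEM and.ALU i8+i9 dual
#7 head=10: or.ALU mulh.MUL i10+i11 dual
#8 head=12: ld.MEM i12 no-port MEM/MEM
#9 head=13: ld.MEM i13 tail

PAIRS = 4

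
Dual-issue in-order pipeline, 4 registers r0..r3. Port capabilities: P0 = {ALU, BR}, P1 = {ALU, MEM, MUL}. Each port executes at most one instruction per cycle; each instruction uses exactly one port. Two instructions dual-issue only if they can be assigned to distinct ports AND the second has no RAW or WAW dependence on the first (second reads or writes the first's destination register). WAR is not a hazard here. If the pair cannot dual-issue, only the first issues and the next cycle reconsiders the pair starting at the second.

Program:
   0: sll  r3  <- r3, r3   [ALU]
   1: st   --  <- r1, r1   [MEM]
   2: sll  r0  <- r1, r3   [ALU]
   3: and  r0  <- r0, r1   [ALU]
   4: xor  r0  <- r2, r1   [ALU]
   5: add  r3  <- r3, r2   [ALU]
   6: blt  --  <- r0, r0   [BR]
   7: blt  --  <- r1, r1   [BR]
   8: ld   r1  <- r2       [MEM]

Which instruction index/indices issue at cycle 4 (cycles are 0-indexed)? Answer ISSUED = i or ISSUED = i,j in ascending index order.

t=0 i0&i1:sll.ALU/st.MEM ; pair
t=1 i2:sll.ALU ; RAW+WAW r0
t=2 i3:and.ALU ; WAW r0
t=3 i4&i5:xor.ALU/add.ALU ; pair
t=4 i6:blt.BR ; no-port BR/BR
t=5 i7&i8:blt.BR/ld.MEM ; pair

ISSUED = 6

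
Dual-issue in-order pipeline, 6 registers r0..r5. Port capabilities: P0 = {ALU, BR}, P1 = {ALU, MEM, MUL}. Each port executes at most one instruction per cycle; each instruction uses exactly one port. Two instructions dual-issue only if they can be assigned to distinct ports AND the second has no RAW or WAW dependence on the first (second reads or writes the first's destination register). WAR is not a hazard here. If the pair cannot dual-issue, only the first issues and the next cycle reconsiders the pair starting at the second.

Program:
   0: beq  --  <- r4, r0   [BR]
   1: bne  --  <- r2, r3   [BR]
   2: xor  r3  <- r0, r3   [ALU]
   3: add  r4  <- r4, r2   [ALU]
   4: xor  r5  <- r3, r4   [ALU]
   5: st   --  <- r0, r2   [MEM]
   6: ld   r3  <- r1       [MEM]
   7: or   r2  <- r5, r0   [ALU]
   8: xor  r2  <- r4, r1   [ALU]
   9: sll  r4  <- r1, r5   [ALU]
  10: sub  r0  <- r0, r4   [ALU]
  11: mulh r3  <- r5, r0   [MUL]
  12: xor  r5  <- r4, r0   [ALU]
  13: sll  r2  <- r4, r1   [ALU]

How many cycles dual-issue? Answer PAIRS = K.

#0 head=0: beq.BR i0 no-port BR/BR
#1 head=1: bne.BR xor.ALU i1+i2 dual
#2 head=3: add.ALU i3 RAW r4
#3 head=4: xor.ALU st.MEM i4+i5 dual
#4 head=6: ld.MEM or.ALU i6+i7 dual
#5 head=8: xor.ALU sll.ALU i8+i9 dual
#6 head=10: sub.ALU i10 RAW r0
#7 head=11: mulh.MUL xor.ALU i11+i12 dual
#8 head=13: sll.ALU i13 tail

PAIRS = 5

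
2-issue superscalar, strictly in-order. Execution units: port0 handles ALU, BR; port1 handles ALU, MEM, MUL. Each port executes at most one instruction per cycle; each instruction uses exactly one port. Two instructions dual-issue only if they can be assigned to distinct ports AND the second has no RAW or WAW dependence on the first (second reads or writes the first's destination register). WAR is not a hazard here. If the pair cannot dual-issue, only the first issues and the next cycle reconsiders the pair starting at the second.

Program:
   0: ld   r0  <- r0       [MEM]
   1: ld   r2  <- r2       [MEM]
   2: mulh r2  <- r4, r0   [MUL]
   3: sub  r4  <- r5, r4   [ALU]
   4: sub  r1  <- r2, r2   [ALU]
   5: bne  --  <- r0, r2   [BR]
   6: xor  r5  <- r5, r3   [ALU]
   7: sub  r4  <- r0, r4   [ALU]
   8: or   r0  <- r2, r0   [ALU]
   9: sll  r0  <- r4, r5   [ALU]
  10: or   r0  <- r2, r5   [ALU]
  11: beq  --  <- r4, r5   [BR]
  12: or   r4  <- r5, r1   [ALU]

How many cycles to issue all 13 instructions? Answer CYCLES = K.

CYCLES = 9

[0] i0  ld.MEM  -- no-port MEM/MEM
[1] i1  ld.MEM  -- no-port MEM/MUL
[2] i2/i3  mulh.MUL;sub.ALU  -- pair
[3] i4/i5  sub.ALU;bne.BR  -- pair
[4] i6/i7  xor.ALU;sub.ALU  -- pair
[5] i8  or.ALU  -- WAW r0
[6] i9  sll.ALU  -- WAW r0
[7] i10/i11  or.ALU;beq.BR  -- pair
[8] i12  or.ALU  -- tail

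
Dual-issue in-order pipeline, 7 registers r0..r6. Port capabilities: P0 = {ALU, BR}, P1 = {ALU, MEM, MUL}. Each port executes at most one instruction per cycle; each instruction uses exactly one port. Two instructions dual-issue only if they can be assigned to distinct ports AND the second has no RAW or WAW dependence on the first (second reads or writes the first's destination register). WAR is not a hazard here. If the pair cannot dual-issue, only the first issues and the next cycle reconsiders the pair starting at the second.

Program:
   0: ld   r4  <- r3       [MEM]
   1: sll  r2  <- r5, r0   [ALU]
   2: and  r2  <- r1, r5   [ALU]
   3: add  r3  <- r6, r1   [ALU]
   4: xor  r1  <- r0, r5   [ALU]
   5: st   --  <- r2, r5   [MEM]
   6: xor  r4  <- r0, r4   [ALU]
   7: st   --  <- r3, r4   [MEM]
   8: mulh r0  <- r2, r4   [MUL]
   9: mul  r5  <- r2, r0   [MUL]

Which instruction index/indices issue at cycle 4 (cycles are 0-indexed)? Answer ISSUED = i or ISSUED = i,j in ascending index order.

ISSUED = 7

[0] i0+i1  ld.MEM+sll.ALU  -- dual
[1] i2+i3  and.ALU+add.ALU  -- dual
[2] i4+i5  xor.ALU+st.MEM  -- dual
[3] i6  xor.ALU  -- RAW r4
[4] i7  st.MEM  -- no-port MEM/MUL
[5] i8  mulh.MUL  -- no-port MUL/MUL
[6] i9  mul.MUL  -- tail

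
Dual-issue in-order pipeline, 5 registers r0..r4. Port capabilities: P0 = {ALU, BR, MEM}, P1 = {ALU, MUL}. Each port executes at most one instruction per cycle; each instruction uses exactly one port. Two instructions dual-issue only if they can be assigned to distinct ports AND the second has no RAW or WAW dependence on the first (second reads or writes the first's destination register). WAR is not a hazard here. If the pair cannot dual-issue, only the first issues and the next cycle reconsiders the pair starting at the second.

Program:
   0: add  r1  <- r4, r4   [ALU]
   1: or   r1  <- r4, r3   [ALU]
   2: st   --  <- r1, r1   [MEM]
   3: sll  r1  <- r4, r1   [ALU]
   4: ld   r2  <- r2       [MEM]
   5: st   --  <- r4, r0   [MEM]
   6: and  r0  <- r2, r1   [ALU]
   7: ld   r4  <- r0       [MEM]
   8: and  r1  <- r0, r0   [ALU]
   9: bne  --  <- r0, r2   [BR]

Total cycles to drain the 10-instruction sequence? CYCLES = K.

CYCLES = 7

t=0 i0:add ; WAW r1
t=1 i1:or ; RAW r1
t=2 i2&i3:st+sll ; 2-wide
t=3 i4:ld ; no-port MEM/MEM
t=4 i5&i6:st+and ; 2-wide
t=5 i7&i8:ld+and ; 2-wide
t=6 i9:bne ; tail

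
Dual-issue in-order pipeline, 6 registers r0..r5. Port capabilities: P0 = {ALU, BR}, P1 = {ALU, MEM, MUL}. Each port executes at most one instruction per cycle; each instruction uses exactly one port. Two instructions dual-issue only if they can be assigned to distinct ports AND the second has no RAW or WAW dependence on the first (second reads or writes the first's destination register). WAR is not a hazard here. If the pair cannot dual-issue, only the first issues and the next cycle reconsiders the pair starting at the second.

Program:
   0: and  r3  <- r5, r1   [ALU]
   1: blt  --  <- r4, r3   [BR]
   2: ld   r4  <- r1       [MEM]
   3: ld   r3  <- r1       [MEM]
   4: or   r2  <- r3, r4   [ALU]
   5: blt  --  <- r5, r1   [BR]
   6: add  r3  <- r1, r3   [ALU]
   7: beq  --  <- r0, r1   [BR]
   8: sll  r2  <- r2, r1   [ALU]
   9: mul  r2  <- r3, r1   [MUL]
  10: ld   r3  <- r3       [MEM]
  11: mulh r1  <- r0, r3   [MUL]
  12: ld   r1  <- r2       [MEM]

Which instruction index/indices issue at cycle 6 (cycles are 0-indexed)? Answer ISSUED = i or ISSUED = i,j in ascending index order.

ISSUED = 9

t=0 i0:and.ALU ; RAW r3
t=1 i1+i2:blt.BR ld.MEM ; dual
t=2 i3:ld.MEM ; RAW r3
t=3 i4+i5:or.ALU blt.BR ; dual
t=4 i6+i7:add.ALU beq.BR ; dual
t=5 i8:sll.ALU ; WAW r2
t=6 i9:mul.MUL ; no-port MUL/MEM
t=7 i10:ld.MEM ; no-port MEM/MUL
t=8 i11:mulh.MUL ; no-port MUL/MEM
t=9 i12:ld.MEM ; tail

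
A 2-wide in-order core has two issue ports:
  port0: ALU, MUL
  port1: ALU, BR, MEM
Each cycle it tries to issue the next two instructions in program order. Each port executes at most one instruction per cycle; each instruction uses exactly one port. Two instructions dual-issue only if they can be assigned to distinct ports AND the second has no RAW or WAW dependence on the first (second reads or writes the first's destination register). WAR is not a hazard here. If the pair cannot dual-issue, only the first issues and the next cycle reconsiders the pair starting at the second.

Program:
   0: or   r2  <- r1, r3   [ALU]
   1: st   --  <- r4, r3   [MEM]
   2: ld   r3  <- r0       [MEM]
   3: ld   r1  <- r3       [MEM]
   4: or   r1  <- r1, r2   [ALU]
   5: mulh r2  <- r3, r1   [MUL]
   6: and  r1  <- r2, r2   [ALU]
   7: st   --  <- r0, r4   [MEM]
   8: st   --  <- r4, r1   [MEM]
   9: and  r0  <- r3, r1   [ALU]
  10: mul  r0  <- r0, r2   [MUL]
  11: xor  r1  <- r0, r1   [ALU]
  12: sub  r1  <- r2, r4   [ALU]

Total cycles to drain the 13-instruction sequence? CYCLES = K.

CYCLES = 10

c0: i0,i1 or.ALU/st.MEM  pair
c1: i2 ld.MEM  no-port MEM/MEM
c2: i3 ld.MEM  RAW+WAW r1
c3: i4 or.ALU  RAW r1
c4: i5 mulh.MUL  RAW r2
c5: i6,i7 and.ALU/st.MEM  pair
c6: i8,i9 st.MEM/and.ALU  pair
c7: i10 mul.MUL  RAW r0
c8: i11 xor.ALU  WAW r1
c9: i12 sub.ALU  tail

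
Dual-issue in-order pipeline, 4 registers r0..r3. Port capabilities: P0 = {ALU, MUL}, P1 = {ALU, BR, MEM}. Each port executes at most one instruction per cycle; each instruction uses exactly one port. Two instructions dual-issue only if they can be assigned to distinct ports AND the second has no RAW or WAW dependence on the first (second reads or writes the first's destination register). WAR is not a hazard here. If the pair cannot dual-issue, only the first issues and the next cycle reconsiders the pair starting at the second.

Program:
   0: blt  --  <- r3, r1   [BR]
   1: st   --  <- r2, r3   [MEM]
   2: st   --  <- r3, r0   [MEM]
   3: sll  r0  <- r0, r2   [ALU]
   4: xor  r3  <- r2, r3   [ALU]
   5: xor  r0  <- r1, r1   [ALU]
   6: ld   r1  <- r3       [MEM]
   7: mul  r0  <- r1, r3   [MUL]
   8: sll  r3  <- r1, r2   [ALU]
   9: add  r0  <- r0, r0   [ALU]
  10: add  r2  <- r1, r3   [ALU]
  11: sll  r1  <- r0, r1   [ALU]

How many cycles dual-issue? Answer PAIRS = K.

t=0 i0:blt ; no-port BR/MEM
t=1 i1:st ; no-port MEM/MEM
t=2 i2+i3:st/sll ; pair
t=3 i4+i5:xor/xor ; pair
t=4 i6:ld ; RAW r1
t=5 i7+i8:mul/sll ; pair
t=6 i9+i10:add/add ; pair
t=7 i11:sll ; tail

PAIRS = 4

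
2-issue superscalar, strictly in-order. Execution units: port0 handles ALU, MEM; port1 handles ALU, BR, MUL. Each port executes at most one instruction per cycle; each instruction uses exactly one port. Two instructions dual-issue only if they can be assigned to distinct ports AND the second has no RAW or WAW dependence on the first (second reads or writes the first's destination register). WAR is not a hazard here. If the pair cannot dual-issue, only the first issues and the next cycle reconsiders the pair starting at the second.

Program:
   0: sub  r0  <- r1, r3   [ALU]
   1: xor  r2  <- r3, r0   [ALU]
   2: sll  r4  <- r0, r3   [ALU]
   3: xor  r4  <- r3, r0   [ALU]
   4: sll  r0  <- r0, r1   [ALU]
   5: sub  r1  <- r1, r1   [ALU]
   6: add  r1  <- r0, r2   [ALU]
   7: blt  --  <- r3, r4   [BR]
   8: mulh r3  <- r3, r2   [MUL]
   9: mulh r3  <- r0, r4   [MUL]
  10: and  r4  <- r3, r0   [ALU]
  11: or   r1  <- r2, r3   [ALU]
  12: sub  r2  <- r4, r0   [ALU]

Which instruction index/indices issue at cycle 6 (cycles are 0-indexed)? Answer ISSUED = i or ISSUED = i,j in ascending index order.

#0 head=0: sub.ALU i0 RAW r0
#1 head=1: xor.ALU;sll.ALU i1/i2 dual
#2 head=3: xor.ALU;sll.ALU i3/i4 dual
#3 head=5: sub.ALU i5 WAW r1
#4 head=6: add.ALU;blt.BR i6/i7 dual
#5 head=8: mulh.MUL i8 no-port MUL/MUL
#6 head=9: mulh.MUL i9 RAW r3
#7 head=10: and.ALU;or.ALU i10/i11 dual
#8 head=12: sub.ALU i12 tail

ISSUED = 9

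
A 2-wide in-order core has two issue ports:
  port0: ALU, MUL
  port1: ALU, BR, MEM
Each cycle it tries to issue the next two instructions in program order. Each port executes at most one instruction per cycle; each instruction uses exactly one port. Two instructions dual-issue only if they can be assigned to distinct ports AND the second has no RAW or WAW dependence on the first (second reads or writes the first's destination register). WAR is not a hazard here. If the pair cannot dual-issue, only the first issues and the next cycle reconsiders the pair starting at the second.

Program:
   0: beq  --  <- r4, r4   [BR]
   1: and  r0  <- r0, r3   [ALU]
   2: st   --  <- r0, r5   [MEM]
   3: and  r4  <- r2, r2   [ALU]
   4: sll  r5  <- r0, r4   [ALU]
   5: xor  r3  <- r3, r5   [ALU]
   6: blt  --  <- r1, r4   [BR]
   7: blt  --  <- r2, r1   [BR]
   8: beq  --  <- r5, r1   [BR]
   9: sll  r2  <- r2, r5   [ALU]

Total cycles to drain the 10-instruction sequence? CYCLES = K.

#0 head=0: beq.BR/and.ALU i0&i1 pair
#1 head=2: st.MEM/and.ALU i2&i3 pair
#2 head=4: sll.ALU i4 RAW r5
#3 head=5: xor.ALU/blt.BR i5&i6 pair
#4 head=7: blt.BR i7 no-port BR/BR
#5 head=8: beq.BR/sll.ALU i8&i9 pair

CYCLES = 6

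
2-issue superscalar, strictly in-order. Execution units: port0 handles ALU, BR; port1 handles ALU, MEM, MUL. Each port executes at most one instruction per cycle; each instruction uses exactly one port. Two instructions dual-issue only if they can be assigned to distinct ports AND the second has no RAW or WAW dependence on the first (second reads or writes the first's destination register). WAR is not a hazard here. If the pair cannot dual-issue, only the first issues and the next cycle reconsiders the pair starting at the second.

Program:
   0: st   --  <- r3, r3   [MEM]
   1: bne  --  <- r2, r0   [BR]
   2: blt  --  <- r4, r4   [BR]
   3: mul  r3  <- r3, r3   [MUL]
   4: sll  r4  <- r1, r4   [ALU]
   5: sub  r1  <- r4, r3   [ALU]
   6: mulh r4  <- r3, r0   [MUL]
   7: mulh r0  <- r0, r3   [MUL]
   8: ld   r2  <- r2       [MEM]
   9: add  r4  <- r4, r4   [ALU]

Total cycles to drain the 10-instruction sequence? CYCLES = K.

[0] i0,i1  st bne  -- 2-wide
[1] i2,i3  blt mul  -- 2-wide
[2] i4  sll  -- RAW r4
[3] i5,i6  sub mulh  -- 2-wide
[4] i7  mulh  -- no-port MUL/MEM
[5] i8,i9  ld add  -- 2-wide

CYCLES = 6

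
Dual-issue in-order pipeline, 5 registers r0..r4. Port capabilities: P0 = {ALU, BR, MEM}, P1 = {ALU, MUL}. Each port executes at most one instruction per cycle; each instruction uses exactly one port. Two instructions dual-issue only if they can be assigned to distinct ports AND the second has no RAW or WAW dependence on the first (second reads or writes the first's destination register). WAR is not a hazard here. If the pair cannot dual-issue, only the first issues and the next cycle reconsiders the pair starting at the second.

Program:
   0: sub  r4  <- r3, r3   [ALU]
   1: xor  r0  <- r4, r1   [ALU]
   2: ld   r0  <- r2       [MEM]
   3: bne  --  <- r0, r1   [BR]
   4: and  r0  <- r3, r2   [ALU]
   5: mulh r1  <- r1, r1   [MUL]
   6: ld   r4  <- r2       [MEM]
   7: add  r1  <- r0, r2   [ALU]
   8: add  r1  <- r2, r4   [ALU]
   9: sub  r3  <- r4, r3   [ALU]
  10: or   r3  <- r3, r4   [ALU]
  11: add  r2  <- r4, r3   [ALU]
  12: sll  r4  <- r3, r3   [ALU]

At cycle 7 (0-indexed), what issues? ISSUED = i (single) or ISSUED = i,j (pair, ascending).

t=0 i0:sub ; RAW r4
t=1 i1:xor ; WAW r0
t=2 i2:ld ; no-port MEM/BR
t=3 i3&i4:bne and ; 2-wide
t=4 i5&i6:mulh ld ; 2-wide
t=5 i7:add ; WAW r1
t=6 i8&i9:add sub ; 2-wide
t=7 i10:or ; RAW r3
t=8 i11&i12:add sll ; 2-wide

ISSUED = 10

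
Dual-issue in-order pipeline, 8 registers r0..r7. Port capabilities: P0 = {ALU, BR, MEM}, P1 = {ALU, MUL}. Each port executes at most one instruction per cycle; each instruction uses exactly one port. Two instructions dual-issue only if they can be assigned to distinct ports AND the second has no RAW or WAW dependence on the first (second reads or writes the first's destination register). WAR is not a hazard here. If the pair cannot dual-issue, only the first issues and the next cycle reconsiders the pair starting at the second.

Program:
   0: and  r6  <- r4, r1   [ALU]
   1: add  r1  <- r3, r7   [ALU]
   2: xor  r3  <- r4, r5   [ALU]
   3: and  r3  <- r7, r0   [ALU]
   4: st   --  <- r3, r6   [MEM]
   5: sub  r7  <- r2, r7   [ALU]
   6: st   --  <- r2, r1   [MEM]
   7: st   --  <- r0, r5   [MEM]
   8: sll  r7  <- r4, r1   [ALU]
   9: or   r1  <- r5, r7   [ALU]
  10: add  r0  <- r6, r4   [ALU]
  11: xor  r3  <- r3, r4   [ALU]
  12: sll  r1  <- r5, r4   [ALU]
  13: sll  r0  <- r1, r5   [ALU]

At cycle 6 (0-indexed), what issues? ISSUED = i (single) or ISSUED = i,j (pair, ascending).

t=0 i0&i1:and.ALU+add.ALU ; pair
t=1 i2:xor.ALU ; WAW r3
t=2 i3:and.ALU ; RAW r3
t=3 i4&i5:st.MEM+sub.ALU ; pair
t=4 i6:st.MEM ; no-port MEM/MEM
t=5 i7&i8:st.MEM+sll.ALU ; pair
t=6 i9&i10:or.ALU+add.ALU ; pair
t=7 i11&i12:xor.ALU+sll.ALU ; pair
t=8 i13:sll.ALU ; tail

ISSUED = 9,10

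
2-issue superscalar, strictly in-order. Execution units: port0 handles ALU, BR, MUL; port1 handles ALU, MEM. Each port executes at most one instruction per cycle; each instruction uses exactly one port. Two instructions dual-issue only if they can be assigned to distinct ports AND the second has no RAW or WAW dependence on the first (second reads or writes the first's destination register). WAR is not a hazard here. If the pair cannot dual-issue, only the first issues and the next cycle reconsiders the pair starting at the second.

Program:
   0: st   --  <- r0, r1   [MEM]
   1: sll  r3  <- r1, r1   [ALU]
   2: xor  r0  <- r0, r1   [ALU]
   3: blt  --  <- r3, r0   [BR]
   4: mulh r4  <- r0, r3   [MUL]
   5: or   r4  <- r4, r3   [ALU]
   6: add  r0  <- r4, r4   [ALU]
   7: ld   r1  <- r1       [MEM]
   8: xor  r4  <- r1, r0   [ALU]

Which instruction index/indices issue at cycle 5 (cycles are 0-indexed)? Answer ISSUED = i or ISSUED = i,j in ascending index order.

#0 head=0: st/sll i0/i1 pair
#1 head=2: xor i2 RAW r0
#2 head=3: blt i3 no-port BR/MUL
#3 head=4: mulh i4 RAW+WAW r4
#4 head=5: or i5 RAW r4
#5 head=6: add/ld i6/i7 pair
#6 head=8: xor i8 tail

ISSUED = 6,7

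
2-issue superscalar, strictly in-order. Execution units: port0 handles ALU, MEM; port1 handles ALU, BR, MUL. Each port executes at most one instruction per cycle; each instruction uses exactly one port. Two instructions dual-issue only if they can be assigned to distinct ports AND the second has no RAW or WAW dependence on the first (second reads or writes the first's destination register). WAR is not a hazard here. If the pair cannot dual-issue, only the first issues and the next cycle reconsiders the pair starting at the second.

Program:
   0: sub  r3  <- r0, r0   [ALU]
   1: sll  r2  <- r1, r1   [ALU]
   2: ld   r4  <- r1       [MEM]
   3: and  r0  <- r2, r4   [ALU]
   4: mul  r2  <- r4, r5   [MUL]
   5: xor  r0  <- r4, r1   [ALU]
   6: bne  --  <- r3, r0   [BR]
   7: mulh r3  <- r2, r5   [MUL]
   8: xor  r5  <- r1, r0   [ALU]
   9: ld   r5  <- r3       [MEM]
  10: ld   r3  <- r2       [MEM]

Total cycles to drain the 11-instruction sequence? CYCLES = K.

c0: i0+i1 sub sll  dual
c1: i2 ld  RAW r4
c2: i3+i4 and mul  dual
c3: i5 xor  RAW r0
c4: i6 bne  no-port BR/MUL
c5: i7+i8 mulh xor  dual
c6: i9 ld  no-port MEM/MEM
c7: i10 ld  tail

CYCLES = 8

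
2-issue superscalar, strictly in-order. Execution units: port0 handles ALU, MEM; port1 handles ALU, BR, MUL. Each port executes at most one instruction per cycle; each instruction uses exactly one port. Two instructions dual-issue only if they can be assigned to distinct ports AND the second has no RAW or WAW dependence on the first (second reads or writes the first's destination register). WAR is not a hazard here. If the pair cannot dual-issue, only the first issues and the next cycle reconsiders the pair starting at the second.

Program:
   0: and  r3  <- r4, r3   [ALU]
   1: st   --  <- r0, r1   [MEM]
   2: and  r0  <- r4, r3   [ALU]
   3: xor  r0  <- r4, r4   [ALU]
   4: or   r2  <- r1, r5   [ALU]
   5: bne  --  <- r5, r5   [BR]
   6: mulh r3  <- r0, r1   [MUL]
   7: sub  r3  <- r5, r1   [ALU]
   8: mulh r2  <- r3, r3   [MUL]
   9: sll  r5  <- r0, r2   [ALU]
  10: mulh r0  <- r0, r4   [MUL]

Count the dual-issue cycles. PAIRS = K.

PAIRS = 3

#0 head=0: and.ALU;st.MEM i0+i1 dual
#1 head=2: and.ALU i2 WAW r0
#2 head=3: xor.ALU;or.ALU i3+i4 dual
#3 head=5: bne.BR i5 no-port BR/MUL
#4 head=6: mulh.MUL i6 WAW r3
#5 head=7: sub.ALU i7 RAW r3
#6 head=8: mulh.MUL i8 RAW r2
#7 head=9: sll.ALU;mulh.MUL i9+i10 dual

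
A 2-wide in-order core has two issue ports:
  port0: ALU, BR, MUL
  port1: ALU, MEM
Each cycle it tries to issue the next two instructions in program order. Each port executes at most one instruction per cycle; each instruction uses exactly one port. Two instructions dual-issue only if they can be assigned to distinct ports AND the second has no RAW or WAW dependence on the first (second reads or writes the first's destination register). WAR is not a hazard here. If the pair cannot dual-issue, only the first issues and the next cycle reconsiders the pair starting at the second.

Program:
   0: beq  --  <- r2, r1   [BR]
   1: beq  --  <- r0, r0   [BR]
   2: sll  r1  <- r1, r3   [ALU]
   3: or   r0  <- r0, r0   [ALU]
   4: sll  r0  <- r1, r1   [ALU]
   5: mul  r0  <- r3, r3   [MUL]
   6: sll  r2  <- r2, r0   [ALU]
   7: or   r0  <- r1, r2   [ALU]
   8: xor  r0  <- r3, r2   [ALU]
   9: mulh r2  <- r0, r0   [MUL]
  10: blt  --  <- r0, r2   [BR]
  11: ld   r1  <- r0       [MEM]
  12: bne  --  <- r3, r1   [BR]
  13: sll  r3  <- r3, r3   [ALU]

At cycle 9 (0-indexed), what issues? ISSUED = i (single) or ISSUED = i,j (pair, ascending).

ISSUED = 10,11

  cy0 -> i0 (beq) no-port BR/BR
  cy1 -> i1/i2 (beq;sll) dual
  cy2 -> i3 (or) WAW r0
  cy3 -> i4 (sll) WAW r0
  cy4 -> i5 (mul) RAW r0
  cy5 -> i6 (sll) RAW r2
  cy6 -> i7 (or) WAW r0
  cy7 -> i8 (xor) RAW r0
  cy8 -> i9 (mulh) no-port MUL/BR
  cy9 -> i10/i11 (blt;ld) dual
  cy10 -> i12/i13 (bne;sll) dual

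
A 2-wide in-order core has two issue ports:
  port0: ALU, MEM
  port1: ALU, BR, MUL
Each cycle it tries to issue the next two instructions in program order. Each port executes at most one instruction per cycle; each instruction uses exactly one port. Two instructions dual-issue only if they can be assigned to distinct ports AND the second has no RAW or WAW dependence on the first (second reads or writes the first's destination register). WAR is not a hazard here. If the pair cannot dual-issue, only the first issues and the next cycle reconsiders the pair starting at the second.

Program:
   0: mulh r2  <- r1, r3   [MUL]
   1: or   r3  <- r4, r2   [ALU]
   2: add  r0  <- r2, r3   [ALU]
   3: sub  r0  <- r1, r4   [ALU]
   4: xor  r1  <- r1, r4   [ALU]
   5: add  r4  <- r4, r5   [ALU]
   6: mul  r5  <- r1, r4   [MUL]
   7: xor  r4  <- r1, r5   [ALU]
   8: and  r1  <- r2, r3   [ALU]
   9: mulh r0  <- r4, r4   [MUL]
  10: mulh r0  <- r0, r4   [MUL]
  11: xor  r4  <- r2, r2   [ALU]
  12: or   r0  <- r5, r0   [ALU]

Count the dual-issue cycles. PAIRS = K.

0. mulh.MUL @i0  | RAW r2
1. or.ALU @i1  | RAW r3
2. add.ALU @i2  | WAW r0
3. sub.ALU;xor.ALU @i3/i4  | 2-wide
4. add.ALU @i5  | RAW r4
5. mul.MUL @i6  | RAW r5
6. xor.ALU;and.ALU @i7/i8  | 2-wide
7. mulh.MUL @i9  | no-port MUL/MUL
8. mulh.MUL;xor.ALU @i10/i11  | 2-wide
9. or.ALU @i12  | tail

PAIRS = 3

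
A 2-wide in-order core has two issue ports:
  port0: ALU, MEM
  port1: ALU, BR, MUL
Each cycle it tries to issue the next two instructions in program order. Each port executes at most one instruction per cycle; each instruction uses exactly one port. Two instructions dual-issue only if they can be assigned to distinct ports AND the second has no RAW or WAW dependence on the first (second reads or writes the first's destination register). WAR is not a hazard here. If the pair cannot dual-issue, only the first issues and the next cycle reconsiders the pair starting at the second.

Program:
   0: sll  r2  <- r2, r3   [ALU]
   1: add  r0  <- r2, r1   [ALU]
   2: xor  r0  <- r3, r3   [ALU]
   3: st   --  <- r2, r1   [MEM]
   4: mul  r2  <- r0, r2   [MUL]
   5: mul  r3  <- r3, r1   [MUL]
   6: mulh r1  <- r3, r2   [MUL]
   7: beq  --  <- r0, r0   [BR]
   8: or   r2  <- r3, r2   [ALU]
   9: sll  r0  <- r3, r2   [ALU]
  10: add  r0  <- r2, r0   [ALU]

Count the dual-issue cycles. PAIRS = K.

PAIRS = 2

0. sll @i0  | RAW r2
1. add @i1  | WAW r0
2. xor st @i2,i3  | dual
3. mul @i4  | no-port MUL/MUL
4. mul @i5  | no-port MUL/MUL
5. mulh @i6  | no-port MUL/BR
6. beq or @i7,i8  | dual
7. sll @i9  | RAW+WAW r0
8. add @i10  | tail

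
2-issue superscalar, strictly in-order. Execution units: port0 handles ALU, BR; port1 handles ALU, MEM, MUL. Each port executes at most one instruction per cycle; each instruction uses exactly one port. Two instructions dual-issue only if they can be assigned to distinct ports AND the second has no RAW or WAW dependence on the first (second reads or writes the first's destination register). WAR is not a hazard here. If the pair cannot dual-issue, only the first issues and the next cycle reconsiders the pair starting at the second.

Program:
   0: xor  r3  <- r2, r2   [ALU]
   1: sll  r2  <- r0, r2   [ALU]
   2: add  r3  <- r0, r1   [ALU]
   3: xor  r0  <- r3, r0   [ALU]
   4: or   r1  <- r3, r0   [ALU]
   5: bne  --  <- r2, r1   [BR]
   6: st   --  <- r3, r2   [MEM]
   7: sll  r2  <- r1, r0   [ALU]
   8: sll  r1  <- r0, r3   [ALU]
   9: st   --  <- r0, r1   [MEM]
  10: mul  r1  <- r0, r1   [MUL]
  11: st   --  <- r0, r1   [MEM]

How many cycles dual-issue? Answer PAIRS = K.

[0] i0/i1  xor.ALU sll.ALU  -- pair
[1] i2  add.ALU  -- RAW r3
[2] i3  xor.ALU  -- RAW r0
[3] i4  or.ALU  -- RAW r1
[4] i5/i6  bne.BR st.MEM  -- pair
[5] i7/i8  sll.ALU sll.ALU  -- pair
[6] i9  st.MEM  -- no-port MEM/MUL
[7] i10  mul.MUL  -- no-port MUL/MEM
[8] i11  st.MEM  -- tail

PAIRS = 3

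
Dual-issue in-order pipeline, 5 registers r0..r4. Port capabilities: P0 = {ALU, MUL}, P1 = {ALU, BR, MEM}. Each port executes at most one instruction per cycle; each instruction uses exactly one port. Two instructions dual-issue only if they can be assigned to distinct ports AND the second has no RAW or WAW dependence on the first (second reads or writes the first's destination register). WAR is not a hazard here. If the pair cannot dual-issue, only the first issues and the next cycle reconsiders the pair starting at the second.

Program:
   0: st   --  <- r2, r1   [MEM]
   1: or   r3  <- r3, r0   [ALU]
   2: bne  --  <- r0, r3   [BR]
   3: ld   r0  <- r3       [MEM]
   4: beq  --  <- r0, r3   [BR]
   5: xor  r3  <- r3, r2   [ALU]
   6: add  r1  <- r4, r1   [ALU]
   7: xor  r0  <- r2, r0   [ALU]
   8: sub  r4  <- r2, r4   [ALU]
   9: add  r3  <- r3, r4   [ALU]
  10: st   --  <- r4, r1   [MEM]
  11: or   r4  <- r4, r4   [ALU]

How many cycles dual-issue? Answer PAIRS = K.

  cy0 -> i0/i1 (st+or) 2-wide
  cy1 -> i2 (bne) no-port BR/MEM
  cy2 -> i3 (ld) no-port MEM/BR
  cy3 -> i4/i5 (beq+xor) 2-wide
  cy4 -> i6/i7 (add+xor) 2-wide
  cy5 -> i8 (sub) RAW r4
  cy6 -> i9/i10 (add+st) 2-wide
  cy7 -> i11 (or) tail

PAIRS = 4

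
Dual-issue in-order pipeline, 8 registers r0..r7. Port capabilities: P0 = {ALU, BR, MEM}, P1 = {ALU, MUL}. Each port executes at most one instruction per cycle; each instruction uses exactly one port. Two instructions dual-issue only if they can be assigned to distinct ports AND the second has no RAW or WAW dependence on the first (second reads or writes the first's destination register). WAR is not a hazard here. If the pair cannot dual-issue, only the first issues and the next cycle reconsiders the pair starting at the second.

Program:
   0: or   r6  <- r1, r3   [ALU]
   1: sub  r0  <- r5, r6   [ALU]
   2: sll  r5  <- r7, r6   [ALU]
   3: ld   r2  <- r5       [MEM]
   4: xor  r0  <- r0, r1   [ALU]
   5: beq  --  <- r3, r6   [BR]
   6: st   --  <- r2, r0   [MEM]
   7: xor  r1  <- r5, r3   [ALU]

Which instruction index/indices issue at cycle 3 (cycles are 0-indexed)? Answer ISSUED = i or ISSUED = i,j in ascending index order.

[0] i0  or.ALU  -- RAW r6
[1] i1,i2  sub.ALU+sll.ALU  -- dual
[2] i3,i4  ld.MEM+xor.ALU  -- dual
[3] i5  beq.BR  -- no-port BR/MEM
[4] i6,i7  st.MEM+xor.ALU  -- dual

ISSUED = 5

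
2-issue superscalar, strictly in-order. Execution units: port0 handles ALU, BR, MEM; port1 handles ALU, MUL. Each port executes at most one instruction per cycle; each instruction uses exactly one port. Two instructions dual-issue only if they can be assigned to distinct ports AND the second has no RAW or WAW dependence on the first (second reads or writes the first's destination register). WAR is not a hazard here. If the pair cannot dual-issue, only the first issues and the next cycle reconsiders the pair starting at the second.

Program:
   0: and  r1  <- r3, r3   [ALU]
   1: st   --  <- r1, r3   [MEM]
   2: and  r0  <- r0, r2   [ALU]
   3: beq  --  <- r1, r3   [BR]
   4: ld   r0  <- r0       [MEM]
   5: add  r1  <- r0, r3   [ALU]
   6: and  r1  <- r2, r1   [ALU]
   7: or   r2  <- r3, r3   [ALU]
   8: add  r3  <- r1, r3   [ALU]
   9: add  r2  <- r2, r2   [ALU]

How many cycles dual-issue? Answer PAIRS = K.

c0: i0 and  RAW r1
c1: i1/i2 st+and  dual
c2: i3 beq  no-port BR/MEM
c3: i4 ld  RAW r0
c4: i5 add  RAW+WAW r1
c5: i6/i7 and+or  dual
c6: i8/i9 add+add  dual

PAIRS = 3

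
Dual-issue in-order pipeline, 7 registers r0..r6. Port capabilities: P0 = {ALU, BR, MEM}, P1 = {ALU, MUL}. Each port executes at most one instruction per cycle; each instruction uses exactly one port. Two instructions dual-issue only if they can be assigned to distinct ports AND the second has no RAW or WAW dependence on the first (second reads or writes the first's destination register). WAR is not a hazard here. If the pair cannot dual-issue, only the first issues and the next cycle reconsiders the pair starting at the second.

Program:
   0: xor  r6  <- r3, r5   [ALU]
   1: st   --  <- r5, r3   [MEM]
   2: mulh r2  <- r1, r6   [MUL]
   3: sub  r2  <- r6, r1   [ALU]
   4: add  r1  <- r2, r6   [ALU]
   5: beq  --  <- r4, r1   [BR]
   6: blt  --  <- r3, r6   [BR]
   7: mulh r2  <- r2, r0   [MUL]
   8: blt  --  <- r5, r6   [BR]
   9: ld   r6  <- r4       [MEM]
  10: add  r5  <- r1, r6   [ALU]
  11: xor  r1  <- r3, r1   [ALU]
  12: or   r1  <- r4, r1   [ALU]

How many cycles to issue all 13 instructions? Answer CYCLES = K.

0. xor/st @i0/i1  | dual
1. mulh @i2  | WAW r2
2. sub @i3  | RAW r2
3. add @i4  | RAW r1
4. beq @i5  | no-port BR/BR
5. blt/mulh @i6/i7  | dual
6. blt @i8  | no-port BR/MEM
7. ld @i9  | RAW r6
8. add/xor @i10/i11  | dual
9. or @i12  | tail

CYCLES = 10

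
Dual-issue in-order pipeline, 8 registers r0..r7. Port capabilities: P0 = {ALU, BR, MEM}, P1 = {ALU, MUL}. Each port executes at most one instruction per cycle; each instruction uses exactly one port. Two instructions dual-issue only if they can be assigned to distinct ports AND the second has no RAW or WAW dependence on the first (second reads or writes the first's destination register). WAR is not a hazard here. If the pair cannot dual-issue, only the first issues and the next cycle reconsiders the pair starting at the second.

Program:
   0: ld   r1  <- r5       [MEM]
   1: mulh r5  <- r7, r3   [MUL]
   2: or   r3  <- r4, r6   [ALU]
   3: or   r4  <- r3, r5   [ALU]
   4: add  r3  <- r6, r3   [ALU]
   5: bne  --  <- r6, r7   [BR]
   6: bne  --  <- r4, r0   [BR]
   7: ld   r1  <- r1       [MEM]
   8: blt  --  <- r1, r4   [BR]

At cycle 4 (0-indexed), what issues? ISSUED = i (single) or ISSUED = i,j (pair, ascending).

ISSUED = 6

  cy0 -> i0&i1 (ld.MEM mulh.MUL) pair
  cy1 -> i2 (or.ALU) RAW r3
  cy2 -> i3&i4 (or.ALU add.ALU) pair
  cy3 -> i5 (bne.BR) no-port BR/BR
  cy4 -> i6 (bne.BR) no-port BR/MEM
  cy5 -> i7 (ld.MEM) no-port MEM/BR
  cy6 -> i8 (blt.BR) tail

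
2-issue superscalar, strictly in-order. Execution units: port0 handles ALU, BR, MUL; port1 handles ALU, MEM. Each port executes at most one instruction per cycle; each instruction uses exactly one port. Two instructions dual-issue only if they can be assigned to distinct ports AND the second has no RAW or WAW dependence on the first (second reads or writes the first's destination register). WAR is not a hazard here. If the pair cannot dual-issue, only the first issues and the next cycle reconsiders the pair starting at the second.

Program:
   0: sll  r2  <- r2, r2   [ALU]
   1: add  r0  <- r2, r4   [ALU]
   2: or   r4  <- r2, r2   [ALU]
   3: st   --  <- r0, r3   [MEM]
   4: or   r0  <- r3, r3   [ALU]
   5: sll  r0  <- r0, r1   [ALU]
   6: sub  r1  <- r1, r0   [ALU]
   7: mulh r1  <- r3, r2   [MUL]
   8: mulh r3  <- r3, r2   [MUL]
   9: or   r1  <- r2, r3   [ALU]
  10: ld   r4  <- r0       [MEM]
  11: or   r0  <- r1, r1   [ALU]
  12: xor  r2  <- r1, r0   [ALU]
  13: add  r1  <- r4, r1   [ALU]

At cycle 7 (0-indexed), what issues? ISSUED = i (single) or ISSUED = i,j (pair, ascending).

ISSUED = 9,10

0. sll.ALU @i0  | RAW r2
1. add.ALU+or.ALU @i1/i2  | dual
2. st.MEM+or.ALU @i3/i4  | dual
3. sll.ALU @i5  | RAW r0
4. sub.ALU @i6  | WAW r1
5. mulh.MUL @i7  | no-port MUL/MUL
6. mulh.MUL @i8  | RAW r3
7. or.ALU+ld.MEM @i9/i10  | dual
8. or.ALU @i11  | RAW r0
9. xor.ALU+add.ALU @i12/i13  | dual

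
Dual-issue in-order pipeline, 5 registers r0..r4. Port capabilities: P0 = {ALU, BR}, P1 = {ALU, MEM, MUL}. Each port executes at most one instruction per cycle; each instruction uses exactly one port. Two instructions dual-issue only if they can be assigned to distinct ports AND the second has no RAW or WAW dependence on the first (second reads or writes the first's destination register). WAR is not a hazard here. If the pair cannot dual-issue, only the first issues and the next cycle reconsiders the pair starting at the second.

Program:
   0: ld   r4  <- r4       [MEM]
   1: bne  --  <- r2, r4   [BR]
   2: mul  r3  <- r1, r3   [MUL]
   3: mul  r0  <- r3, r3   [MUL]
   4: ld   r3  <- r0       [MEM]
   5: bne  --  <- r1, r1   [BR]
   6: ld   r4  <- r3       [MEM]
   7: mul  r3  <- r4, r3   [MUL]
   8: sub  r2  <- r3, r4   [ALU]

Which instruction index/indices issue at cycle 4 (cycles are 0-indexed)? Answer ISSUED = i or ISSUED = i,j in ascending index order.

  cy0 -> i0 (ld) RAW r4
  cy1 -> i1,i2 (bne+mul) dual
  cy2 -> i3 (mul) no-port MUL/MEM
  cy3 -> i4,i5 (ld+bne) dual
  cy4 -> i6 (ld) no-port MEM/MUL
  cy5 -> i7 (mul) RAW r3
  cy6 -> i8 (sub) tail

ISSUED = 6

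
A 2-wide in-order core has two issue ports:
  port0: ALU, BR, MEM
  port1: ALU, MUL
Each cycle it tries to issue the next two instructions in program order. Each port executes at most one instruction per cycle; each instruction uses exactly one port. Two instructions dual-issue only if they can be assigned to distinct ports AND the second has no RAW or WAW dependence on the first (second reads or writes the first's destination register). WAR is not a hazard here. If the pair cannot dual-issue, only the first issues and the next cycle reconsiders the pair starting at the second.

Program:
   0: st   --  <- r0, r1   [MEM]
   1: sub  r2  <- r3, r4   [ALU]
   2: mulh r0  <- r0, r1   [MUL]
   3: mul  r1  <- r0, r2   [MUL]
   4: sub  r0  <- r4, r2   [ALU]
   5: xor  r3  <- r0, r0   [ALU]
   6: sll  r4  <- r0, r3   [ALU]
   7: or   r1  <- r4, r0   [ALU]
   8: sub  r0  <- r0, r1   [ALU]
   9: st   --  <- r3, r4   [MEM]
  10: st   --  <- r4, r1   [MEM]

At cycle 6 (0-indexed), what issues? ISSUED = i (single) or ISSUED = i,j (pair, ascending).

ISSUED = 8,9

[0] i0&i1  st;sub  -- 2-wide
[1] i2  mulh  -- no-port MUL/MUL
[2] i3&i4  mul;sub  -- 2-wide
[3] i5  xor  -- RAW r3
[4] i6  sll  -- RAW r4
[5] i7  or  -- RAW r1
[6] i8&i9  sub;st  -- 2-wide
[7] i10  st  -- tail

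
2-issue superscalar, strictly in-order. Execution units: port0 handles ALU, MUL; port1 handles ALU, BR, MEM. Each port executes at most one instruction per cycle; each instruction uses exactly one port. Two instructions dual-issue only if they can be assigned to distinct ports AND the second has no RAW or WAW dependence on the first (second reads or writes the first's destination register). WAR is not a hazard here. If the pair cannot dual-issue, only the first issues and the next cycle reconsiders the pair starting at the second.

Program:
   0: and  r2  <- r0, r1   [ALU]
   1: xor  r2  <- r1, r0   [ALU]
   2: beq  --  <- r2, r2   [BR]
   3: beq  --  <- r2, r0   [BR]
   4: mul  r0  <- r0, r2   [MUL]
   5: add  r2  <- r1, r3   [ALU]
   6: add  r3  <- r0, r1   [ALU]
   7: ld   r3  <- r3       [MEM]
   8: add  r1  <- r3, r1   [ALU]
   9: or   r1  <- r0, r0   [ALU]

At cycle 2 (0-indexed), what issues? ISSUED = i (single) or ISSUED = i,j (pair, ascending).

0. and @i0  | WAW r2
1. xor @i1  | RAW r2
2. beq @i2  | no-port BR/BR
3. beq mul @i3+i4  | dual
4. add add @i5+i6  | dual
5. ld @i7  | RAW r3
6. add @i8  | WAW r1
7. or @i9  | tail

ISSUED = 2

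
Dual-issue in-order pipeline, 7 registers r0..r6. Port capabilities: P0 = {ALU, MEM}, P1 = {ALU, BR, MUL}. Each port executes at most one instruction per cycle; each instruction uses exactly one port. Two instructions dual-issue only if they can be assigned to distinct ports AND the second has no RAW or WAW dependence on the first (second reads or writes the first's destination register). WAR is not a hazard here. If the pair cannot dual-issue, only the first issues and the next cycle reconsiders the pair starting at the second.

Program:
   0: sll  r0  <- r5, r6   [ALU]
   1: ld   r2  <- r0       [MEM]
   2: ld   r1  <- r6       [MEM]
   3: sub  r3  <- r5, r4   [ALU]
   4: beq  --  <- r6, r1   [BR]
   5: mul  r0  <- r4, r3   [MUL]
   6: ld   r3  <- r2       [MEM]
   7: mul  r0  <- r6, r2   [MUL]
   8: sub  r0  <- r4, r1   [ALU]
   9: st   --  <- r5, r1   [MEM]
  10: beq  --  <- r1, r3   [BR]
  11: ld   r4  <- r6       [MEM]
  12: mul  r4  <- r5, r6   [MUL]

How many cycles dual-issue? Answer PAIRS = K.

PAIRS = 4

#0 head=0: sll.ALU i0 RAW r0
#1 head=1: ld.MEM i1 no-port MEM/MEM
#2 head=2: ld.MEM+sub.ALU i2,i3 dual
#3 head=4: beq.BR i4 no-port BR/MUL
#4 head=5: mul.MUL+ld.MEM i5,i6 dual
#5 head=7: mul.MUL i7 WAW r0
#6 head=8: sub.ALU+st.MEM i8,i9 dual
#7 head=10: beq.BR+ld.MEM i10,i11 dual
#8 head=12: mul.MUL i12 tail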